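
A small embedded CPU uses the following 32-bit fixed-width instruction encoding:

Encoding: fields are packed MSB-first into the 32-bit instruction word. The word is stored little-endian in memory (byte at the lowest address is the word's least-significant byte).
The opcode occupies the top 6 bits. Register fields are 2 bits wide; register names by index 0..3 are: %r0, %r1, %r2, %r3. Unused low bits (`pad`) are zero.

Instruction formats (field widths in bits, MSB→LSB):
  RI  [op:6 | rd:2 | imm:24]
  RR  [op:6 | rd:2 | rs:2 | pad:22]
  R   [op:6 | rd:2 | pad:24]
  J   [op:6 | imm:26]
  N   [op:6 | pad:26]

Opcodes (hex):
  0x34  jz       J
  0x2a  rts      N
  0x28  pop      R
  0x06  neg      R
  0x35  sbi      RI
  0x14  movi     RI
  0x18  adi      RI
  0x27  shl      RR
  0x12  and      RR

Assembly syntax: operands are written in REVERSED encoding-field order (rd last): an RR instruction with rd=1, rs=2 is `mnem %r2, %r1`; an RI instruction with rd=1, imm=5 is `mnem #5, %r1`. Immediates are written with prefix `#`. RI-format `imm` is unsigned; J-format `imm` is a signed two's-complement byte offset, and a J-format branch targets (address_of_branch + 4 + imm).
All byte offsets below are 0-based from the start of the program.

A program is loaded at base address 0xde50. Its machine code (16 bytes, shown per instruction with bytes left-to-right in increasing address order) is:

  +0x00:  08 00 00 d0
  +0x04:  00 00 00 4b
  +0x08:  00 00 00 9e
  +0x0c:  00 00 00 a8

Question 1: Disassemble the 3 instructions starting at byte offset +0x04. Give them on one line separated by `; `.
@+04  little-endian(00 00 00 4b) = 0x4b000000
  opcode bits[31:26]=0x12: and/RR
  rd@[25:24]=0x3 ⇒ %r3
  rs@[23:22]=0x0 ⇒ %r0
@+08  little-endian(00 00 00 9e) = 0x9e000000
  opcode bits[31:26]=0x27: shl/RR
  rd@[25:24]=0x2 ⇒ %r2
  rs@[23:22]=0x0 ⇒ %r0
@+0c  little-endian(00 00 00 a8) = 0xa8000000
  opcode bits[31:26]=0x2a: rts/N

and %r0, %r3; shl %r0, %r2; rts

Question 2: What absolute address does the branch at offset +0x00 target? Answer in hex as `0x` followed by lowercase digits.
0xde5c

off 0x00: read 08 00 00 d0 as little → 0xd0000008
  top 6b → 0x34 → jz [J]
  imm@[25:0]=0x8 ⇒ #8
  target = base 0xde50 + off 0x00 + 4 + imm 8 = 0xde5c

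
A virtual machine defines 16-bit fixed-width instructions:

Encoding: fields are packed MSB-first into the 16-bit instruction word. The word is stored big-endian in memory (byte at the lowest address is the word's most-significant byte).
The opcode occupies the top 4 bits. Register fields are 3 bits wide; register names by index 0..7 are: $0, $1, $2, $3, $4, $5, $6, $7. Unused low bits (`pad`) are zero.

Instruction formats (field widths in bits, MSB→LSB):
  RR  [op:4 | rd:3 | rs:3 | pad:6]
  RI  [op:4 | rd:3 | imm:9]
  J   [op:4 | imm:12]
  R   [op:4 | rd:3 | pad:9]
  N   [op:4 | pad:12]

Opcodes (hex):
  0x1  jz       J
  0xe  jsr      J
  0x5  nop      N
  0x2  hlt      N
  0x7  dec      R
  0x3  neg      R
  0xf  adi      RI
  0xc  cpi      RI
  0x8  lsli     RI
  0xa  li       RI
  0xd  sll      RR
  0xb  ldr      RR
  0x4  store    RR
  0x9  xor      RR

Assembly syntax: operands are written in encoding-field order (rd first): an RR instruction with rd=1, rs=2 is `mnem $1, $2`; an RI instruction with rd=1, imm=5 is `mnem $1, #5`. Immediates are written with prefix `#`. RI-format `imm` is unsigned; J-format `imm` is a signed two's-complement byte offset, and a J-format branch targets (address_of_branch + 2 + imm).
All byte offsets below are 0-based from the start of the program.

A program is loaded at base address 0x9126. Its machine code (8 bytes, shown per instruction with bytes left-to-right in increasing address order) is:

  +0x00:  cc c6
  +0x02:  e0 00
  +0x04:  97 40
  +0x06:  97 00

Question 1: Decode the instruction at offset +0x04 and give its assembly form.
xor $3, $5

[04] 97 40 → 0x9740
  opcode bits[15:12]=0x9: xor/RR
  rd@[11:9]=0x3 ⇒ $3
  rs@[8:6]=0x5 ⇒ $5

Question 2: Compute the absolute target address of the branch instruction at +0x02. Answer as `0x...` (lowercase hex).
0x912a

[02] e0 00 → 0xe000
  top 4b → 0xe → jsr [J]
  [11:0] imm=0 = #0
  target = base 0x9126 + off 0x02 + 2 + imm 0 = 0x912a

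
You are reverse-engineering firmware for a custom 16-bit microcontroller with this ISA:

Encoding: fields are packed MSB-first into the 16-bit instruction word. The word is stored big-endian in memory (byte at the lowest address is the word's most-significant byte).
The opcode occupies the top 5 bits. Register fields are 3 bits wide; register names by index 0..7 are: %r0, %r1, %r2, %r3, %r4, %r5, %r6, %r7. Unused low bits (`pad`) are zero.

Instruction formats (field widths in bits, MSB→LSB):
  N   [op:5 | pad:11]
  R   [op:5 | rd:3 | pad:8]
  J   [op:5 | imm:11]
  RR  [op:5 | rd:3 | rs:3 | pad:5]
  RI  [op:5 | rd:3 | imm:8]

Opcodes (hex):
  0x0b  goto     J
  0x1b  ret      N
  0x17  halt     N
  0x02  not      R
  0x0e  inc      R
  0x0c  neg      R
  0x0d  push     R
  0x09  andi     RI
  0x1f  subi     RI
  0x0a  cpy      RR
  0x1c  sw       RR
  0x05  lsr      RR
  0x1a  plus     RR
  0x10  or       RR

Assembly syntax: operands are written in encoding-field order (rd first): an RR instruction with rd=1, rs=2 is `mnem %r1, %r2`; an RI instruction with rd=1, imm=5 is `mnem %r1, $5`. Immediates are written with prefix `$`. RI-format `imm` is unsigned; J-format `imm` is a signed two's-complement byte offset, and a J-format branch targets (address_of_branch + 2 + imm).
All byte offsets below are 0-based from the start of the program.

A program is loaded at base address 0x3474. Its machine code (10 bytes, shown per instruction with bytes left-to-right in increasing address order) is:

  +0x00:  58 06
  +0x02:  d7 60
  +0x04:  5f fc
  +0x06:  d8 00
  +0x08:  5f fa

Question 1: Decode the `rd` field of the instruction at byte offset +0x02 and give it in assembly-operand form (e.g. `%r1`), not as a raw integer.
%r7

+0x02: d7 60 ⇒ word 0xd760 (big)
  op=0xd760>>11=0x1a ⇒ plus (RR)
  rd: (w>>8)&0x7=0x7 → %r7
  rs: (w>>5)&0x7=0x3 → %r3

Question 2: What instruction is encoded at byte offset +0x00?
goto $6

off 0x00: read 58 06 as big → 0x5806
  op=0x5806>>11=0xb ⇒ goto (J)
  imm@[10:0]=0x6 ⇒ $6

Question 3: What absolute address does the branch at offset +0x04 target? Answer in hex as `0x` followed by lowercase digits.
+0x04: 5f fc ⇒ word 0x5ffc (big)
  top 5b → 0xb → goto [J]
  [10:0] imm=2044 (s11→-4) = $-4
  target = base 0x3474 + off 0x04 + 2 + imm -4 = 0x3476

0x3476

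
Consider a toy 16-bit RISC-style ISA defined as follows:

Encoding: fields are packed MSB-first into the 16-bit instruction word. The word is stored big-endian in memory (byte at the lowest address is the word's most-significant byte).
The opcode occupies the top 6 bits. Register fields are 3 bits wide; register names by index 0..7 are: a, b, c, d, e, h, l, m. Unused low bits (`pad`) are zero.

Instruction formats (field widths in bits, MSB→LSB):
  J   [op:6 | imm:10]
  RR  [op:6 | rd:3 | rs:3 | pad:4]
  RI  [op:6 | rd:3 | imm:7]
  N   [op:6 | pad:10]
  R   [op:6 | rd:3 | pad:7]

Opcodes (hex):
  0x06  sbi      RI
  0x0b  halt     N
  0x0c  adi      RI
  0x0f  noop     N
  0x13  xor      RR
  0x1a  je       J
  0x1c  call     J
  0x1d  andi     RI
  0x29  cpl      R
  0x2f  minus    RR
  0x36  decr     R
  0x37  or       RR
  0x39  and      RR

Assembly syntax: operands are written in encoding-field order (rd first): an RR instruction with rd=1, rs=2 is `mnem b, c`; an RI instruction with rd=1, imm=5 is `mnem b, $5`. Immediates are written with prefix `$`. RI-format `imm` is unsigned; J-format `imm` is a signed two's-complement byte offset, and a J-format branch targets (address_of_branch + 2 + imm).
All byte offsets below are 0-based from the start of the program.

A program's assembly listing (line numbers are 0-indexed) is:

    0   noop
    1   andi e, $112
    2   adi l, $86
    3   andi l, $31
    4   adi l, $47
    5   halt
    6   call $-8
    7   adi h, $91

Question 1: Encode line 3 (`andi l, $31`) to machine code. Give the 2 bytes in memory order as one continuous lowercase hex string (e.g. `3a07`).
line 3 (andi): pack op=0x1d:6|rd=6:3|imm=31:7 = 0x771f; big→ 77 1f

771f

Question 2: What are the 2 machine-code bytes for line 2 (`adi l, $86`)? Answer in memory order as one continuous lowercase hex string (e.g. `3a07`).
L2: adi op=0xc:6|rd=6:3|imm=86:7 ⇒ 0x3356 ⇒ big 33 56

3356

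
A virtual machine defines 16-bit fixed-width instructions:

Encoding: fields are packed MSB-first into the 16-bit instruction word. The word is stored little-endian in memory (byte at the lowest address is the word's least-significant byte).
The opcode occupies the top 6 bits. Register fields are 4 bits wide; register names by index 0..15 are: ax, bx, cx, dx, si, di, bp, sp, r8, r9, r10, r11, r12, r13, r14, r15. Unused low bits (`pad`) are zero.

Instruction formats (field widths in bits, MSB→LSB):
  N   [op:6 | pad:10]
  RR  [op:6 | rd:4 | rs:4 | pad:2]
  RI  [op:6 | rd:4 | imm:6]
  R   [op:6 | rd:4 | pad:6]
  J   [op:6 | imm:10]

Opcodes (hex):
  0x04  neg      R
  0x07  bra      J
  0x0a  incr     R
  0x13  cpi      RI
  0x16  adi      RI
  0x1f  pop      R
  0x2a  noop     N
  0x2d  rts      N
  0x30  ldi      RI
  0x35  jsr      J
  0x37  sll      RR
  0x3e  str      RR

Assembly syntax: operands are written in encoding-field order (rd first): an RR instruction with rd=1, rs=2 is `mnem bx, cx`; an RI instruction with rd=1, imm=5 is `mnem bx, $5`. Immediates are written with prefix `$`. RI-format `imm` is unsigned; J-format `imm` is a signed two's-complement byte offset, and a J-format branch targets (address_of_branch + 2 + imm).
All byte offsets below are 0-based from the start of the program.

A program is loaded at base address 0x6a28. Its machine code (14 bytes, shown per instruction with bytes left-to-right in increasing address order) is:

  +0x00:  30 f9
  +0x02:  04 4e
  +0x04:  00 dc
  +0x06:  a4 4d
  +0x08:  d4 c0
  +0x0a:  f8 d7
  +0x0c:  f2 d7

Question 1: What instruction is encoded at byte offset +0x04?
off 0x04: read 00 dc as little → 0xdc00
  opcode bits[15:10]=0x37: sll/RR
  rd: (w>>6)&0xf=0x0 → ax
  rs: (w>>2)&0xf=0x0 → ax

sll ax, ax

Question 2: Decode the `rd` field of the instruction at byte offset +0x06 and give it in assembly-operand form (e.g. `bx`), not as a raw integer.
bp

off 0x06: read a4 4d as little → 0x4da4
  opcode bits[15:10]=0x13: cpi/RI
  [9:6] rd=6 = bp
  [5:0] imm=36 = $36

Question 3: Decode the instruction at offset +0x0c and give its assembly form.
jsr $-14

[0c] f2 d7 → 0xd7f2
  op=0xd7f2>>10=0x35 ⇒ jsr (J)
  imm@[9:0]=0x3f2 (s10→-14) ⇒ $-14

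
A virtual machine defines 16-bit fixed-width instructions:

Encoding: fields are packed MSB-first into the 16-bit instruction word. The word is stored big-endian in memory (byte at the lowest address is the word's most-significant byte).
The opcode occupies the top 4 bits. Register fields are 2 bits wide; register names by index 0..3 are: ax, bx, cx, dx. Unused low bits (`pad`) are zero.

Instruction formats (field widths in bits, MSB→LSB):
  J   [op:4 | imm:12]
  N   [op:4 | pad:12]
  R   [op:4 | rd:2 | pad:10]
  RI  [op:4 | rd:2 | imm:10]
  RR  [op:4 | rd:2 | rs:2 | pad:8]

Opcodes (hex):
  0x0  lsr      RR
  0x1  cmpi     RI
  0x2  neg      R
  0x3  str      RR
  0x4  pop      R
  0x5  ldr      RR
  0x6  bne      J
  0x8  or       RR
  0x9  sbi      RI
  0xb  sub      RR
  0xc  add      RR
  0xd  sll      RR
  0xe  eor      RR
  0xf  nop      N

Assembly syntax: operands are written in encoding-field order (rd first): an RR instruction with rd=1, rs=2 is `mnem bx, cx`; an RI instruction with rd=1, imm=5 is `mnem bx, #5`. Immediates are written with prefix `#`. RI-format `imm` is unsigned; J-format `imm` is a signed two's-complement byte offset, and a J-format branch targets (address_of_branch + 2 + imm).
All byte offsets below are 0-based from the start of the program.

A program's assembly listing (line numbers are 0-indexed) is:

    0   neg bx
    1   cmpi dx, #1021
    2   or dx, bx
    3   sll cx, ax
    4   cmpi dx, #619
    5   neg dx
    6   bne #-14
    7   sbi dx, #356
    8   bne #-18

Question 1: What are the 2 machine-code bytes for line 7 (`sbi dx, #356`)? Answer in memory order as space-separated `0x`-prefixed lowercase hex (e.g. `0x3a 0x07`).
0x9d 0x64

L7: sbi op=0x9:4|rd=3:2|imm=356:10 ⇒ 0x9d64 ⇒ big 9d 64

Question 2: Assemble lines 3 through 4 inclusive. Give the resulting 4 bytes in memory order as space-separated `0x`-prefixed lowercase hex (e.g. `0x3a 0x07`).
line 3 (sll): pack op=0xd:4|rd=2:2|rs=0:2|pad=0:8 = 0xd800; big→ d8 00
line 4 (cmpi): pack op=0x1:4|rd=3:2|imm=619:10 = 0x1e6b; big→ 1e 6b

0xd8 0x00 0x1e 0x6b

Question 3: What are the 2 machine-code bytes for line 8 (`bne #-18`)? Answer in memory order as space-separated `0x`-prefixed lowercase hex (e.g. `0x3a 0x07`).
8. bne fields op=0x6:4|imm=-18:12 → word 6feeh → 6f ee

0x6f 0xee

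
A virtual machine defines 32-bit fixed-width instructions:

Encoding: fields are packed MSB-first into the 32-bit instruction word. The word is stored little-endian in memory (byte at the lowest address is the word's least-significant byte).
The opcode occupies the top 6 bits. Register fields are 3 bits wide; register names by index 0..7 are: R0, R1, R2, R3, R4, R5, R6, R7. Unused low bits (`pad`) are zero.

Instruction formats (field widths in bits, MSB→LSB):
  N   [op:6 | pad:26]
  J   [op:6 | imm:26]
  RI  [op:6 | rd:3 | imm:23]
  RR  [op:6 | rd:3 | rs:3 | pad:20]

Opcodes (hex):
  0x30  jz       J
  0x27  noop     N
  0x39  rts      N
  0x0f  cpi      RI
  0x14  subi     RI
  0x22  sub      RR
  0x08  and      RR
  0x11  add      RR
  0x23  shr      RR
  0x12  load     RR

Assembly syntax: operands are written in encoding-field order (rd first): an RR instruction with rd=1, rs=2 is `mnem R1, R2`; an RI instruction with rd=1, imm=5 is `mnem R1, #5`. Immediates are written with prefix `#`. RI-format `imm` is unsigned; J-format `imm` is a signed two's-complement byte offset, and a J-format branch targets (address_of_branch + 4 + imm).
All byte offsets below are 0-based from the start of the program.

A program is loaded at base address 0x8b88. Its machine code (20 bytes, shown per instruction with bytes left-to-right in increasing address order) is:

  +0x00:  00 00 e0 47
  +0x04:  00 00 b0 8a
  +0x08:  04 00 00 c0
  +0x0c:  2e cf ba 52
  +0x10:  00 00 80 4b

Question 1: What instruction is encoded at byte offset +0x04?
off 0x04: read 00 00 b0 8a as little → 0x8ab00000
  opcode bits[31:26]=0x22: sub/RR
  [25:23] rd=5 = R5
  [22:20] rs=3 = R3

sub R5, R3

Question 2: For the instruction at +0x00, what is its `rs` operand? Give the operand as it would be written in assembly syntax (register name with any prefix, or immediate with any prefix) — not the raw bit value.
R6

[00] 00 00 e0 47 → 0x47e00000
  top 6b → 0x11 → add [RR]
  [25:23] rd=7 = R7
  [22:20] rs=6 = R6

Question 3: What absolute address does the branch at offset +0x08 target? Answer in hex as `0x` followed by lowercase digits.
0x8b98

[08] 04 00 00 c0 → 0xc0000004
  op=0xc0000004>>26=0x30 ⇒ jz (J)
  imm: (w>>0)&0x3ffffff=0x4 → #4
  target = base 0x8b88 + off 0x08 + 4 + imm 4 = 0x8b98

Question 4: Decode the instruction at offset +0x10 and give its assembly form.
[10] 00 00 80 4b → 0x4b800000
  opcode bits[31:26]=0x12: load/RR
  [25:23] rd=7 = R7
  [22:20] rs=0 = R0

load R7, R0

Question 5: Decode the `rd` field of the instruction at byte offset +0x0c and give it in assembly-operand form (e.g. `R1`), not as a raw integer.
R5

@+0c  little-endian(2e cf ba 52) = 0x52bacf2e
  top 6b → 0x14 → subi [RI]
  rd@[25:23]=0x5 ⇒ R5
  imm@[22:0]=0x3acf2e ⇒ #3854126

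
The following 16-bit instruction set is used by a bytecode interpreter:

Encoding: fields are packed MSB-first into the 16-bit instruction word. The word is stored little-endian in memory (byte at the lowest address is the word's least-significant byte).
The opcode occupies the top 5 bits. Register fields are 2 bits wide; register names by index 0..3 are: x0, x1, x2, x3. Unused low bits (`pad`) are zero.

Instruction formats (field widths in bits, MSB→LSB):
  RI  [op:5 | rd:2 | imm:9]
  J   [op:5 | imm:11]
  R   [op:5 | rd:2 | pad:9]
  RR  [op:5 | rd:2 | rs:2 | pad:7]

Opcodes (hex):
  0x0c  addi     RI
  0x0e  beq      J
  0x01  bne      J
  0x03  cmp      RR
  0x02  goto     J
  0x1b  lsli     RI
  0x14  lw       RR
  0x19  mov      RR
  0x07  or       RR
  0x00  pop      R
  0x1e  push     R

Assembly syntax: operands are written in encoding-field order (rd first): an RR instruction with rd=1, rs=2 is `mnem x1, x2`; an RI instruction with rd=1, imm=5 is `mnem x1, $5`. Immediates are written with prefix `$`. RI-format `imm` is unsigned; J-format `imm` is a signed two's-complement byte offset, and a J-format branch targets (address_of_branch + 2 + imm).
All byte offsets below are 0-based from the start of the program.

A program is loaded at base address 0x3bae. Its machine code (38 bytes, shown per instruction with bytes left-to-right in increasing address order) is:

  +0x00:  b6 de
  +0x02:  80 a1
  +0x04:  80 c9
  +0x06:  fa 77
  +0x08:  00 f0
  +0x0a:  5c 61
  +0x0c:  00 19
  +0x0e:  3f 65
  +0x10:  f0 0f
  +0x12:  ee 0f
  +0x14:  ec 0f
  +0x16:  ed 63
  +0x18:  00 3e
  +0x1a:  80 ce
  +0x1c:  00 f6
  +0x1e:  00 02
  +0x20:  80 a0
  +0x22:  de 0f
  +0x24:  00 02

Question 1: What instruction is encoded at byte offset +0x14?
bne $-20

+0x14: ec 0f ⇒ word 0x0fec (little)
  opcode bits[15:11]=0x1: bne/J
  [10:0] imm=2028 (s11→-20) = $-20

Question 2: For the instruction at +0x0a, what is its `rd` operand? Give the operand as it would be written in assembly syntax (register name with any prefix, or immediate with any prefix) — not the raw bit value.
@+0a  little-endian(5c 61) = 0x615c
  top 5b → 0xc → addi [RI]
  rd@[10:9]=0x0 ⇒ x0
  imm@[8:0]=0x15c ⇒ $348

x0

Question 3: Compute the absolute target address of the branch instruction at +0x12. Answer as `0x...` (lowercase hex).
@+12  little-endian(ee 0f) = 0x0fee
  top 5b → 0x1 → bne [J]
  imm@[10:0]=0x7ee (s11→-18) ⇒ $-18
  target = base 0x3bae + off 0x12 + 2 + imm -18 = 0x3bb0

0x3bb0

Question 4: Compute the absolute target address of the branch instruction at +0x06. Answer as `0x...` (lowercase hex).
0x3bb0

@+06  little-endian(fa 77) = 0x77fa
  opcode bits[15:11]=0xe: beq/J
  imm@[10:0]=0x7fa (s11→-6) ⇒ $-6
  target = base 0x3bae + off 0x06 + 2 + imm -6 = 0x3bb0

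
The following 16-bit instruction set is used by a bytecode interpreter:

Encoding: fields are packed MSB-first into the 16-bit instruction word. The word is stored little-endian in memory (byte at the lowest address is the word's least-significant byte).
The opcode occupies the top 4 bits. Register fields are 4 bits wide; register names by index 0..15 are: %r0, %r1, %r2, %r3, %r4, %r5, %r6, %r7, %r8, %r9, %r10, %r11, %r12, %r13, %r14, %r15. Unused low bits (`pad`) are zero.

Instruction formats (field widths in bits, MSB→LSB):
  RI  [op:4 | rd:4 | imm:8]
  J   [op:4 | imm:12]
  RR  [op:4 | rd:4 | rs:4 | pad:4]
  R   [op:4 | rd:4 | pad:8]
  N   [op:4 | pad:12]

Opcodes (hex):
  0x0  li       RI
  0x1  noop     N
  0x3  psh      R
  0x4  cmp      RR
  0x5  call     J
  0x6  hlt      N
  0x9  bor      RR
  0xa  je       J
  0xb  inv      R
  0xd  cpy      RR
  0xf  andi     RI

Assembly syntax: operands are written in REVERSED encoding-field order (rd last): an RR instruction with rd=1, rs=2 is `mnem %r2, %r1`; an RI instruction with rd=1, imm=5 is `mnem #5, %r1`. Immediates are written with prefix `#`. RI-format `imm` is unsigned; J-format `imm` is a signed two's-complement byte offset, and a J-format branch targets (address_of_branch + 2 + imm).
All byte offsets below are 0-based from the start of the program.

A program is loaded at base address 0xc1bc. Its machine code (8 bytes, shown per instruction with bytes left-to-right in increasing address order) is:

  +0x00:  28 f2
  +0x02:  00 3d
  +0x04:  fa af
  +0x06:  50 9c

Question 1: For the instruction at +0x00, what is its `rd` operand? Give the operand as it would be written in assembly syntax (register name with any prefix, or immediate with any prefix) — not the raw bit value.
[00] 28 f2 → 0xf228
  opcode bits[15:12]=0xf: andi/RI
  rd@[11:8]=0x2 ⇒ %r2
  imm@[7:0]=0x28 ⇒ #40

%r2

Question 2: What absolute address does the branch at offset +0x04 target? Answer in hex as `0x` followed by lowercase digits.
[04] fa af → 0xaffa
  op=0xaffa>>12=0xa ⇒ je (J)
  imm@[11:0]=0xffa (s12→-6) ⇒ #-6
  target = base 0xc1bc + off 0x04 + 2 + imm -6 = 0xc1bc

0xc1bc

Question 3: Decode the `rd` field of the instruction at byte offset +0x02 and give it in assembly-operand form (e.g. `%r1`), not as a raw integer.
%r13

@+02  little-endian(00 3d) = 0x3d00
  opcode bits[15:12]=0x3: psh/R
  rd@[11:8]=0xd ⇒ %r13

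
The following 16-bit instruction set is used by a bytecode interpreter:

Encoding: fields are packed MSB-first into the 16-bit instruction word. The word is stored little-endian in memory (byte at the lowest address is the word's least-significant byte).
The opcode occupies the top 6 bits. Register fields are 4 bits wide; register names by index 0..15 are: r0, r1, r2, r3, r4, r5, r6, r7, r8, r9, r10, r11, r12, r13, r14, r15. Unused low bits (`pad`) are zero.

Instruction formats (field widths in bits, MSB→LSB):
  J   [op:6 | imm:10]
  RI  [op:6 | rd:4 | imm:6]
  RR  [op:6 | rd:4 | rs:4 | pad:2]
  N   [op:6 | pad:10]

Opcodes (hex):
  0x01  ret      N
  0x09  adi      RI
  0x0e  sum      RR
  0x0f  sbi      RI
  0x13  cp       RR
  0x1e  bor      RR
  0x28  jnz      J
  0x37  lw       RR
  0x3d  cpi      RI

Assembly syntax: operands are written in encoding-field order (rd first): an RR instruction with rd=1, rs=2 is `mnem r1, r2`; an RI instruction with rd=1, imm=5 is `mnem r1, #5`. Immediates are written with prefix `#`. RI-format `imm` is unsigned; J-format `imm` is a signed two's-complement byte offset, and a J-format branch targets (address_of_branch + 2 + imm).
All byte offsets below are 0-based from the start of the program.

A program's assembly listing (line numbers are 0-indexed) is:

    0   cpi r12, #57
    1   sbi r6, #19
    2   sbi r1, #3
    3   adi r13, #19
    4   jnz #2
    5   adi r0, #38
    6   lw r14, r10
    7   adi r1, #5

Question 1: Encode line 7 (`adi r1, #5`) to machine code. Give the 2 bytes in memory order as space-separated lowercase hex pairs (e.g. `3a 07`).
45 24

line 7 (adi): pack op=0x9:6|rd=1:4|imm=5:6 = 0x2445; little→ 45 24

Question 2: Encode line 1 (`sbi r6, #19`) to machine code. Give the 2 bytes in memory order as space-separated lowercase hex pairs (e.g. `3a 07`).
line 1 (sbi): pack op=0xf:6|rd=6:4|imm=19:6 = 0x3d93; little→ 93 3d

93 3d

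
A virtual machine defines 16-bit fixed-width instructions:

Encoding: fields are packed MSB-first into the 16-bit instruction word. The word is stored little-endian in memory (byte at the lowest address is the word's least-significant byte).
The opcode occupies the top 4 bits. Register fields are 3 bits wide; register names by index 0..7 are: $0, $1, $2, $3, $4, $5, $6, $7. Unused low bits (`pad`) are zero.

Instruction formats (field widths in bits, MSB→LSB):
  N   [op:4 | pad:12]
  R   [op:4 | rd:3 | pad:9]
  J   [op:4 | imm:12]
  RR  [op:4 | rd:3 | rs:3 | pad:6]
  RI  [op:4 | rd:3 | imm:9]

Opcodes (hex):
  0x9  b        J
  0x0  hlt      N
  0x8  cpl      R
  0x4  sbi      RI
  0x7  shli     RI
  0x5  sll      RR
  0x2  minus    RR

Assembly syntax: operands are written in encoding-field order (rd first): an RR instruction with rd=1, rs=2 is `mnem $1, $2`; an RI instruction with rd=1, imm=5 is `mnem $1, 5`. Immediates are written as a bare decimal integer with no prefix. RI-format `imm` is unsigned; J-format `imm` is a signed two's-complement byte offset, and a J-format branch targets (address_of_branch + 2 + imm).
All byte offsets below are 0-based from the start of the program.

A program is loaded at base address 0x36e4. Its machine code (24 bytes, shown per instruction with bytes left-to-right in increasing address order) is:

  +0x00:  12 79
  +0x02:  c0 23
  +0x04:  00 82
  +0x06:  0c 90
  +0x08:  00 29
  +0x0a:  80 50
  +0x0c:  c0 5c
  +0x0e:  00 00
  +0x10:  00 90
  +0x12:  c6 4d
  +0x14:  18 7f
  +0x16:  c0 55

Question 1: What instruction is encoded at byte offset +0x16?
sll $2, $7

+0x16: c0 55 ⇒ word 0x55c0 (little)
  op=0x55c0>>12=0x5 ⇒ sll (RR)
  [11:9] rd=2 = $2
  [8:6] rs=7 = $7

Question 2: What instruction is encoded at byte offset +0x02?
minus $1, $7

+0x02: c0 23 ⇒ word 0x23c0 (little)
  op=0x23c0>>12=0x2 ⇒ minus (RR)
  [11:9] rd=1 = $1
  [8:6] rs=7 = $7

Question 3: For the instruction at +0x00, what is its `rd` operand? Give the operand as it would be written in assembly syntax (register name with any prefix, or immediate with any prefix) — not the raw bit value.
[00] 12 79 → 0x7912
  op=0x7912>>12=0x7 ⇒ shli (RI)
  rd@[11:9]=0x4 ⇒ $4
  imm@[8:0]=0x112 ⇒ 274

$4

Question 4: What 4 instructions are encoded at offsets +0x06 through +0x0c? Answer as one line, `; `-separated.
@+06  little-endian(0c 90) = 0x900c
  opcode bits[15:12]=0x9: b/J
  [11:0] imm=12 = 12
@+08  little-endian(00 29) = 0x2900
  opcode bits[15:12]=0x2: minus/RR
  [11:9] rd=4 = $4
  [8:6] rs=4 = $4
@+0a  little-endian(80 50) = 0x5080
  opcode bits[15:12]=0x5: sll/RR
  [11:9] rd=0 = $0
  [8:6] rs=2 = $2
@+0c  little-endian(c0 5c) = 0x5cc0
  opcode bits[15:12]=0x5: sll/RR
  [11:9] rd=6 = $6
  [8:6] rs=3 = $3

b 12; minus $4, $4; sll $0, $2; sll $6, $3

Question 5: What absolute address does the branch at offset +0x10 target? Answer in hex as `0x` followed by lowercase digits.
0x36f6

@+10  little-endian(00 90) = 0x9000
  op=0x9000>>12=0x9 ⇒ b (J)
  [11:0] imm=0 = 0
  target = base 0x36e4 + off 0x10 + 2 + imm 0 = 0x36f6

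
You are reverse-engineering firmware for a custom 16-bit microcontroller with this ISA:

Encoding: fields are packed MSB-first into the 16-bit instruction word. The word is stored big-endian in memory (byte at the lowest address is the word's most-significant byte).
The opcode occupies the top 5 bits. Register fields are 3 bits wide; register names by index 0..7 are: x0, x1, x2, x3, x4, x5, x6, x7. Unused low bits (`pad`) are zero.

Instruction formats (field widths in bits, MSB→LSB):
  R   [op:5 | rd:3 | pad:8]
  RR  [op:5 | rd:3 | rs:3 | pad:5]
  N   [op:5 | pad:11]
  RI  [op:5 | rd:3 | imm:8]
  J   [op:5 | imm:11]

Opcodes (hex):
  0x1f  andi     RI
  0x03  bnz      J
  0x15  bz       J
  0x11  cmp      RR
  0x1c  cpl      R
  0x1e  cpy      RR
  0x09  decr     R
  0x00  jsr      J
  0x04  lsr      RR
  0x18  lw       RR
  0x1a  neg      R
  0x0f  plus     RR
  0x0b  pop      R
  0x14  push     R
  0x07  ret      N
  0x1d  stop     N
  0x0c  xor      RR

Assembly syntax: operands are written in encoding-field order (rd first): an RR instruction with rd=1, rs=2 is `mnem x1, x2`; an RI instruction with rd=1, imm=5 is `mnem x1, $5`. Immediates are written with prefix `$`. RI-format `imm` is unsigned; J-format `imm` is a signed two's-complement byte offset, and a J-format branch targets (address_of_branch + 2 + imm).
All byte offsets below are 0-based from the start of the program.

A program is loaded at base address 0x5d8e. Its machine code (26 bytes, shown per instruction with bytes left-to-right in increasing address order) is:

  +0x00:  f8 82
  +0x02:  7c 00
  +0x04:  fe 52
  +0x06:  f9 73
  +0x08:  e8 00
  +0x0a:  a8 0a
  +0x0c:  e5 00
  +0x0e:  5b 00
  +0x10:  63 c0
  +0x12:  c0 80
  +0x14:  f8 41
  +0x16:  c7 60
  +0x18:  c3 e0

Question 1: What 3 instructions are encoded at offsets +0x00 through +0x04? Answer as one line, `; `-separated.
andi x0, $130; plus x4, x0; andi x6, $82

[00] f8 82 → 0xf882
  top 5b → 0x1f → andi [RI]
  rd@[10:8]=0x0 ⇒ x0
  imm@[7:0]=0x82 ⇒ $130
[02] 7c 00 → 0x7c00
  top 5b → 0xf → plus [RR]
  rd@[10:8]=0x4 ⇒ x4
  rs@[7:5]=0x0 ⇒ x0
[04] fe 52 → 0xfe52
  top 5b → 0x1f → andi [RI]
  rd@[10:8]=0x6 ⇒ x6
  imm@[7:0]=0x52 ⇒ $82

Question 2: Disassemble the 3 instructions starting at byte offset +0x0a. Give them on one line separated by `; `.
bz $10; cpl x5; pop x3

+0x0a: a8 0a ⇒ word 0xa80a (big)
  top 5b → 0x15 → bz [J]
  [10:0] imm=10 = $10
+0x0c: e5 00 ⇒ word 0xe500 (big)
  top 5b → 0x1c → cpl [R]
  [10:8] rd=5 = x5
+0x0e: 5b 00 ⇒ word 0x5b00 (big)
  top 5b → 0xb → pop [R]
  [10:8] rd=3 = x3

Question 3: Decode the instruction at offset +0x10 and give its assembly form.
xor x3, x6

@+10  big-endian(63 c0) = 0x63c0
  top 5b → 0xc → xor [RR]
  [10:8] rd=3 = x3
  [7:5] rs=6 = x6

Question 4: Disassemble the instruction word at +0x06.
off 0x06: read f9 73 as big → 0xf973
  top 5b → 0x1f → andi [RI]
  rd: (w>>8)&0x7=0x1 → x1
  imm: (w>>0)&0xff=0x73 → $115

andi x1, $115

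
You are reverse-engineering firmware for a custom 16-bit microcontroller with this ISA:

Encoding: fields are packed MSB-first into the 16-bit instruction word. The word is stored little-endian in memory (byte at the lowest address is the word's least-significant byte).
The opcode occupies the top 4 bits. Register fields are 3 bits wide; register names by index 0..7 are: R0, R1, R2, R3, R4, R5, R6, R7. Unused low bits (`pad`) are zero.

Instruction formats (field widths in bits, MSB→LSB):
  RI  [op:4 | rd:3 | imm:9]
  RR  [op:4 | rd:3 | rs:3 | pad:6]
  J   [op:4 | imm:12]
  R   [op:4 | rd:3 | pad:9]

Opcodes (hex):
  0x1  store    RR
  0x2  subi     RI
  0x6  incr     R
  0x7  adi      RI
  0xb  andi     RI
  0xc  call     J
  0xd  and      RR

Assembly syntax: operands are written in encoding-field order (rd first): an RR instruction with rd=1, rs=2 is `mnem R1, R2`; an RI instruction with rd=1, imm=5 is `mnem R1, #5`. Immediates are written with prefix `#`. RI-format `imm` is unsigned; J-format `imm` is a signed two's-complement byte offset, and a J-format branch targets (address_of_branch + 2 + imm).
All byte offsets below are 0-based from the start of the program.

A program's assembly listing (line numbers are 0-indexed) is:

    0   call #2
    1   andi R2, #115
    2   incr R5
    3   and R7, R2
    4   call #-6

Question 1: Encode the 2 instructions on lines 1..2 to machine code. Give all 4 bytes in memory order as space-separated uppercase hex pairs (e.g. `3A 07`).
line 1 (andi): pack op=0xb:4|rd=2:3|imm=115:9 = 0xb473; little→ 73 b4
line 2 (incr): pack op=0x6:4|rd=5:3|pad=0:9 = 0x6a00; little→ 00 6a

73 B4 00 6A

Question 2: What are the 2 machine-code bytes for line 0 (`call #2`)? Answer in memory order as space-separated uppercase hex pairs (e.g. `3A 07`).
line 0 (call): pack op=0xc:4|imm=2:12 = 0xc002; little→ 02 c0

02 C0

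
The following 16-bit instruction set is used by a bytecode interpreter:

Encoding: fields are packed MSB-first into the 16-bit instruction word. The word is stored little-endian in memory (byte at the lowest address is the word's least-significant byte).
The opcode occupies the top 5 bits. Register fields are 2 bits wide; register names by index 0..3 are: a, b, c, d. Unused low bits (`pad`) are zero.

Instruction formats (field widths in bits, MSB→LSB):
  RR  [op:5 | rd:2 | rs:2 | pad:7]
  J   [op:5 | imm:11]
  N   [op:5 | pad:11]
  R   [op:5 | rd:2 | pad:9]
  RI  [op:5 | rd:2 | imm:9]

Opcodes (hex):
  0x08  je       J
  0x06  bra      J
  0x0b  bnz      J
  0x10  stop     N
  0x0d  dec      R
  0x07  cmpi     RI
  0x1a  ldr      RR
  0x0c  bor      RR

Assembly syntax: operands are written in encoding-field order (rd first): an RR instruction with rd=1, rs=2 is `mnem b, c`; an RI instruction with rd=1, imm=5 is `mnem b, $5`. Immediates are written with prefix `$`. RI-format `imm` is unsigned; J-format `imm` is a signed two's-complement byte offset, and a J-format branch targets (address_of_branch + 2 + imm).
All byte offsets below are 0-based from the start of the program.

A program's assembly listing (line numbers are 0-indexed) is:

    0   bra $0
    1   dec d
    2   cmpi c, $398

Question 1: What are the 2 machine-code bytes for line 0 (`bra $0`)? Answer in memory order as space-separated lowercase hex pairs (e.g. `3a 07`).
L0: bra op=0x6:5|imm=0:11 ⇒ 0x3000 ⇒ little 00 30

00 30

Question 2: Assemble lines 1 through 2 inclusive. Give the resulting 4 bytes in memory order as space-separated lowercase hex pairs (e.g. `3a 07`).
line 1 (dec): pack op=0xd:5|rd=3:2|pad=0:9 = 0x6e00; little→ 00 6e
line 2 (cmpi): pack op=0x7:5|rd=2:2|imm=398:9 = 0x3d8e; little→ 8e 3d

00 6e 8e 3d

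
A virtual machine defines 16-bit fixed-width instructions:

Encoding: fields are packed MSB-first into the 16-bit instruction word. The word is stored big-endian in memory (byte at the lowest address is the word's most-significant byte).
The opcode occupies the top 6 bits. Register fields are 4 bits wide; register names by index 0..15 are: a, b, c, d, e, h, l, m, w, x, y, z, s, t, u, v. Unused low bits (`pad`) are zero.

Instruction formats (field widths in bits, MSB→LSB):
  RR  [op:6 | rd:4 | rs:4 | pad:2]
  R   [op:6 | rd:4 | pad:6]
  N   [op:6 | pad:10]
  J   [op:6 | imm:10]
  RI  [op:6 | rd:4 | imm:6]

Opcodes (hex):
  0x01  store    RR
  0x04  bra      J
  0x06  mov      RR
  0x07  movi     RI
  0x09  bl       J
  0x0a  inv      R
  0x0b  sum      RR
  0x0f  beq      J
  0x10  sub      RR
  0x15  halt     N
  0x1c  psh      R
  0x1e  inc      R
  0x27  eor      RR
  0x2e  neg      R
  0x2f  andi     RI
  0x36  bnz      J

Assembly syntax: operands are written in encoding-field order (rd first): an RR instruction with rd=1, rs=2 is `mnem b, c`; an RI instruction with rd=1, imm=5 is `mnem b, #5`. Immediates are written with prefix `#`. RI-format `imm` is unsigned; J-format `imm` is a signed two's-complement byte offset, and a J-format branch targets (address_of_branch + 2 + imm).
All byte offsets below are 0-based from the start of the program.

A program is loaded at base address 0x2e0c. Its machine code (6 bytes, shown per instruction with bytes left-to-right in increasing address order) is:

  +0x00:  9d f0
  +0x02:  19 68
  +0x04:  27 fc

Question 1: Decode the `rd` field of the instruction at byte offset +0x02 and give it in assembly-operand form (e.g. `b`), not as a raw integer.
h

@+02  big-endian(19 68) = 0x1968
  top 6b → 0x6 → mov [RR]
  rd: (w>>6)&0xf=0x5 → h
  rs: (w>>2)&0xf=0xa → y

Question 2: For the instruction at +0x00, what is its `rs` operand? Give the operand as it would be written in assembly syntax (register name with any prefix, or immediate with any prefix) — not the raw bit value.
s

+0x00: 9d f0 ⇒ word 0x9df0 (big)
  top 6b → 0x27 → eor [RR]
  rd: (w>>6)&0xf=0x7 → m
  rs: (w>>2)&0xf=0xc → s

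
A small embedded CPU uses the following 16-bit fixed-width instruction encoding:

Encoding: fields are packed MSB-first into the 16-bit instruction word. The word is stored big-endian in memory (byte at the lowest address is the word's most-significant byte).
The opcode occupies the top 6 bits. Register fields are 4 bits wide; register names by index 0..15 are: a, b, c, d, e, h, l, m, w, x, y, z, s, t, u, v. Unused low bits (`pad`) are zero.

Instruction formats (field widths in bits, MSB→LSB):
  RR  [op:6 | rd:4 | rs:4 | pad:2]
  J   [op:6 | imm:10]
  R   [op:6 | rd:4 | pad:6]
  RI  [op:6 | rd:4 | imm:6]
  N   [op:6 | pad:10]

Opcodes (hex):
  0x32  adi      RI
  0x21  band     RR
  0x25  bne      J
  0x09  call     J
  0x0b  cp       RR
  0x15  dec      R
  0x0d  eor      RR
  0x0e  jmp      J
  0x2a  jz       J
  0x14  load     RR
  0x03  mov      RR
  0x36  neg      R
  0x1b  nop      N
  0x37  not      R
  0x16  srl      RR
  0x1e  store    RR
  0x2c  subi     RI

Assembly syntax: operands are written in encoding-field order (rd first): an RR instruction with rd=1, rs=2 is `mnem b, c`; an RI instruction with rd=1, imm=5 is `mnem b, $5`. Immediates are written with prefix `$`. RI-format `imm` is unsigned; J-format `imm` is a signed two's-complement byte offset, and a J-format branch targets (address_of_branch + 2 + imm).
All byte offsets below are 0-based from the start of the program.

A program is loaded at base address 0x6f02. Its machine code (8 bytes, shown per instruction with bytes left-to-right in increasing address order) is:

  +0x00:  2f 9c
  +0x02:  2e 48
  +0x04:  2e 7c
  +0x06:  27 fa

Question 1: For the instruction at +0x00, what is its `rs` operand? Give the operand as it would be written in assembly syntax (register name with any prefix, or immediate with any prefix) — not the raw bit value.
m

[00] 2f 9c → 0x2f9c
  opcode bits[15:10]=0xb: cp/RR
  rd: (w>>6)&0xf=0xe → u
  rs: (w>>2)&0xf=0x7 → m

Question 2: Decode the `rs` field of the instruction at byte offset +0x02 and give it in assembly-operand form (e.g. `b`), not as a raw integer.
c

+0x02: 2e 48 ⇒ word 0x2e48 (big)
  op=0x2e48>>10=0xb ⇒ cp (RR)
  rd: (w>>6)&0xf=0x9 → x
  rs: (w>>2)&0xf=0x2 → c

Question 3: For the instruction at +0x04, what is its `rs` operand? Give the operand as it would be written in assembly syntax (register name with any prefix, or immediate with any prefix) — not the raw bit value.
@+04  big-endian(2e 7c) = 0x2e7c
  top 6b → 0xb → cp [RR]
  rd: (w>>6)&0xf=0x9 → x
  rs: (w>>2)&0xf=0xf → v

v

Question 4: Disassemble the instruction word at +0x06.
off 0x06: read 27 fa as big → 0x27fa
  op=0x27fa>>10=0x9 ⇒ call (J)
  imm: (w>>0)&0x3ff=0x3fa (s10→-6) → $-6

call $-6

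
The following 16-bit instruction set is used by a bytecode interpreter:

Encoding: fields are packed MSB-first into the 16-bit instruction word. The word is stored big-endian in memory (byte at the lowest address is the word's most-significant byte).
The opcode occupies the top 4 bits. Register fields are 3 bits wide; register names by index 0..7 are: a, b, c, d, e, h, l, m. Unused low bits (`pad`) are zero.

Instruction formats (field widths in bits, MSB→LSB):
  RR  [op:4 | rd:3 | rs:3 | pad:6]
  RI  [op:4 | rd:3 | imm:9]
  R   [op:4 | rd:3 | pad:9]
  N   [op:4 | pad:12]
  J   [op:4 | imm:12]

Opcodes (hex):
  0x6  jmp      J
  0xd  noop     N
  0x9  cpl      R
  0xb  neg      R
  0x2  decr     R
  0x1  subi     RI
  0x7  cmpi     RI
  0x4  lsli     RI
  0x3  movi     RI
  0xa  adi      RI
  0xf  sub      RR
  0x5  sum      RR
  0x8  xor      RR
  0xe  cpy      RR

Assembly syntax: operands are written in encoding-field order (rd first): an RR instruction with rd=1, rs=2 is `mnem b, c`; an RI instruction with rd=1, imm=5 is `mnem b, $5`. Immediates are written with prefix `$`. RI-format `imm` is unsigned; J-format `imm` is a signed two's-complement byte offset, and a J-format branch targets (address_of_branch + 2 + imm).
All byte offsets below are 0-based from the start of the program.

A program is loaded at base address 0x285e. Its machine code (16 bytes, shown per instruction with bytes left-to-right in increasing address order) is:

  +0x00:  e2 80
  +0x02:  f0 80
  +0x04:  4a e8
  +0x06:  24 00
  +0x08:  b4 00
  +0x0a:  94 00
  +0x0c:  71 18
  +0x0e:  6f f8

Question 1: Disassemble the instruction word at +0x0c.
+0x0c: 71 18 ⇒ word 0x7118 (big)
  top 4b → 0x7 → cmpi [RI]
  rd: (w>>9)&0x7=0x0 → a
  imm: (w>>0)&0x1ff=0x118 → $280

cmpi a, $280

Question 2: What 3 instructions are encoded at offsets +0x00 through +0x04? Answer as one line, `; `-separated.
@+00  big-endian(e2 80) = 0xe280
  top 4b → 0xe → cpy [RR]
  rd: (w>>9)&0x7=0x1 → b
  rs: (w>>6)&0x7=0x2 → c
@+02  big-endian(f0 80) = 0xf080
  top 4b → 0xf → sub [RR]
  rd: (w>>9)&0x7=0x0 → a
  rs: (w>>6)&0x7=0x2 → c
@+04  big-endian(4a e8) = 0x4ae8
  top 4b → 0x4 → lsli [RI]
  rd: (w>>9)&0x7=0x5 → h
  imm: (w>>0)&0x1ff=0xe8 → $232

cpy b, c; sub a, c; lsli h, $232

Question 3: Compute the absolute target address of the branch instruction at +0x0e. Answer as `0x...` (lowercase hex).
[0e] 6f f8 → 0x6ff8
  top 4b → 0x6 → jmp [J]
  imm: (w>>0)&0xfff=0xff8 (s12→-8) → $-8
  target = base 0x285e + off 0x0e + 2 + imm -8 = 0x2866

0x2866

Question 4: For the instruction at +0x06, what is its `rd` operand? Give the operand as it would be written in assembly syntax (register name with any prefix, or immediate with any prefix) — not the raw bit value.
c

+0x06: 24 00 ⇒ word 0x2400 (big)
  op=0x2400>>12=0x2 ⇒ decr (R)
  [11:9] rd=2 = c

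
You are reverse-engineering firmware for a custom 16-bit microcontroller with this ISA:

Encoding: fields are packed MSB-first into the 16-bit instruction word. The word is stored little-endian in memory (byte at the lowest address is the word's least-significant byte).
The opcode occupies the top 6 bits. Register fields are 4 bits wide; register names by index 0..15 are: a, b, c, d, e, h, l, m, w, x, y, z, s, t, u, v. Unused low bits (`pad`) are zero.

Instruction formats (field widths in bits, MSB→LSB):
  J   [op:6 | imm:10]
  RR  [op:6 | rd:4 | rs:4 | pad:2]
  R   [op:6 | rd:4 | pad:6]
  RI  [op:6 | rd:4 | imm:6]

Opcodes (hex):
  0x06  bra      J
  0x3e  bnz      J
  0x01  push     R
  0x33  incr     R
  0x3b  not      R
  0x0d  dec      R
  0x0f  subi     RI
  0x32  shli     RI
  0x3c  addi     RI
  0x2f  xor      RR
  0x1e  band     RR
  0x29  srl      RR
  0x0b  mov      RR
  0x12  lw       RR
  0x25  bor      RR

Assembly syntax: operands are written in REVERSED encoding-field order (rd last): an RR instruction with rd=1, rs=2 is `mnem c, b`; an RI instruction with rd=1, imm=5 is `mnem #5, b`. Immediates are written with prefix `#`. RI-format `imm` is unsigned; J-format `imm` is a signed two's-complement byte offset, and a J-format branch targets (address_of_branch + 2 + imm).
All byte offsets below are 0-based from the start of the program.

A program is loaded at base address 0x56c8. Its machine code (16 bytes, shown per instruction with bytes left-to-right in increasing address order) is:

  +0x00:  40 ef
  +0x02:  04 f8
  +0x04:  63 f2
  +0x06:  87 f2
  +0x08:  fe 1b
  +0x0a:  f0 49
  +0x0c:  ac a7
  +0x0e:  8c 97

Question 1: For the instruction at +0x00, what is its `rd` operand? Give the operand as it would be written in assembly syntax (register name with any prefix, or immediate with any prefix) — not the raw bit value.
t

[00] 40 ef → 0xef40
  op=0xef40>>10=0x3b ⇒ not (R)
  rd: (w>>6)&0xf=0xd → t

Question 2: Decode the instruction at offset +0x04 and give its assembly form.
addi #35, x

off 0x04: read 63 f2 as little → 0xf263
  top 6b → 0x3c → addi [RI]
  rd: (w>>6)&0xf=0x9 → x
  imm: (w>>0)&0x3f=0x23 → #35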